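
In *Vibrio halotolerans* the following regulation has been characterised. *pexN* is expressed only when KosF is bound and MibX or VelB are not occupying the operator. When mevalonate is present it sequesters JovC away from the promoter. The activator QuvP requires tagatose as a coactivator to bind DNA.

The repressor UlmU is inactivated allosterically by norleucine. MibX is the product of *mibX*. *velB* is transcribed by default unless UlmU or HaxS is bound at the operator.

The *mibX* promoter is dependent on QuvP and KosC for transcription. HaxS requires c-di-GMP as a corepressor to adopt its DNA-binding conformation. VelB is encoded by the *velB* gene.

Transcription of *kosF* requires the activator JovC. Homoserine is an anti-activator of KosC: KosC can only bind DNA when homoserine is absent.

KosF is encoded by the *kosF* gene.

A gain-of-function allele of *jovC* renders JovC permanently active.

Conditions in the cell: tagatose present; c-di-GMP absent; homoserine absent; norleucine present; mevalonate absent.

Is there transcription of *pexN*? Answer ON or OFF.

OFF

Tagatose is present, so QuvP is active.
Homoserine is absent, so KosC is active.
No repressor is bound and QuvP and KosC are active, so *mibX* is transcribed.
So MibX is produced and active.
Norleucine is present, so UlmU is inactive.
c-di-GMP is absent, so HaxS is inactive.
With no repressor bound, *velB* is transcribed.
So VelB is produced and active.
JovC is constitutively active in this strain.
No repressor is bound and JovC is active, so *kosF* is transcribed.
So KosF is produced and active.
With repressor MibX bound, *pexN* is not transcribed.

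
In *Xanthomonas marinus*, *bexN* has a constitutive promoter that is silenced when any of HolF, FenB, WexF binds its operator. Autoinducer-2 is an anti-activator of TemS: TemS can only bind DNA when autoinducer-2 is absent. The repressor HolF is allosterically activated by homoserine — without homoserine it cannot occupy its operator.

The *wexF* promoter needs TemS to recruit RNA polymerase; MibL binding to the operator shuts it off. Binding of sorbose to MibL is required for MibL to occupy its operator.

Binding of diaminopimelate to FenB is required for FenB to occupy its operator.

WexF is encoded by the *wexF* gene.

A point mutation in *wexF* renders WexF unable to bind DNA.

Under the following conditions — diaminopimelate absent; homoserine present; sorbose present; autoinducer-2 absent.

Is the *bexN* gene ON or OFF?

OFF

Homoserine is present, so HolF is active.
Diaminopimelate is absent, so FenB is inactive.
WexF is non-functional in this strain, so it has no effect.
With repressor HolF bound, *bexN* is not transcribed.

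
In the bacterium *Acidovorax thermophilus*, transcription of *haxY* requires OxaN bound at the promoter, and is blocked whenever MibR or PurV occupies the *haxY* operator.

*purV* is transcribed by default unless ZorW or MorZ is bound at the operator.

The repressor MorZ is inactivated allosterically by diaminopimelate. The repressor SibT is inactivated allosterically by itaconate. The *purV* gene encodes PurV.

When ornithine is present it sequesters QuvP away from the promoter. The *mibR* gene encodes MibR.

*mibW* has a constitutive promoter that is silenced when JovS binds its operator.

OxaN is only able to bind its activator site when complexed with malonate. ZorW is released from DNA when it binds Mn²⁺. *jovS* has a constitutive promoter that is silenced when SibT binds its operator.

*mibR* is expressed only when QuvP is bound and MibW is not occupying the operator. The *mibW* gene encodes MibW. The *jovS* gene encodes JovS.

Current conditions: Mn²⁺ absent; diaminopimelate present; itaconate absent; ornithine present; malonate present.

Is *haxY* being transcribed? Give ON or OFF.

ON

Malonate is present, so OxaN is active.
Ornithine is present, so QuvP is inactive.
Itaconate is absent, so SibT is active.
With repressor SibT bound, *jovS* is not transcribed.
So JovS is not produced.
With no repressor bound, *mibW* is transcribed.
So MibW is produced and active.
With repressor MibW bound, *mibR* is not transcribed.
So MibR is not produced.
Mn²⁺ is absent, so ZorW is active.
Diaminopimelate is present, so MorZ is inactive.
With repressor ZorW bound, *purV* is not transcribed.
So PurV is not produced.
No repressor is bound and OxaN is active, so *haxY* is transcribed.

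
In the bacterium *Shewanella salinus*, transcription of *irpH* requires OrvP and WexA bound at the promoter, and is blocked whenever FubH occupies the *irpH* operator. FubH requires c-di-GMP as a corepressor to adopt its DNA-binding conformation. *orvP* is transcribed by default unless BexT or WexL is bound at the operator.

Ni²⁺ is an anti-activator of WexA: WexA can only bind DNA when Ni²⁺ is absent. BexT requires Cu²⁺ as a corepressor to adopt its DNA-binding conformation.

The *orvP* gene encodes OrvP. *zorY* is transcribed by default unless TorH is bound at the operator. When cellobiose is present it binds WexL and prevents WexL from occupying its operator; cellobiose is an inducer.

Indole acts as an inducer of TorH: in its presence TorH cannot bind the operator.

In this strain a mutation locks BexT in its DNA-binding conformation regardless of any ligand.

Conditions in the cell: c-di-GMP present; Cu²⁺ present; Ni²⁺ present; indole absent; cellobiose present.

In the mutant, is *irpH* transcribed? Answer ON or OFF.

OFF

BexT is constitutively active in this strain.
Cellobiose is present, so WexL is inactive.
With repressor BexT bound, *orvP* is not transcribed.
So OrvP is not produced.
c-di-GMP is present, so FubH is active.
Ni²⁺ is present, so WexA is inactive.
With repressor FubH bound, *irpH* is not transcribed.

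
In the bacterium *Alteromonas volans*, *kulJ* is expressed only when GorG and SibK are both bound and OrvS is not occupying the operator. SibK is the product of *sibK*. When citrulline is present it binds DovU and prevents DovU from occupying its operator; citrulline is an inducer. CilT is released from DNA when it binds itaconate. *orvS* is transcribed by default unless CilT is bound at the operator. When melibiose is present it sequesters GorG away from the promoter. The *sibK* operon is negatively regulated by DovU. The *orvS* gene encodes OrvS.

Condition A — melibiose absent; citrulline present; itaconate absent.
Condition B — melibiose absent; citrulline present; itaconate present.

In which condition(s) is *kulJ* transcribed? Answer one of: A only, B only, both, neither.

Condition A:
Melibiose is absent, so GorG is active.
Citrulline is present, so DovU is inactive.
With no repressor bound, *sibK* is transcribed.
So SibK is produced and active.
Itaconate is absent, so CilT is active.
With repressor CilT bound, *orvS* is not transcribed.
So OrvS is not produced.
No repressor is bound and GorG and SibK are active, so *kulJ* is transcribed.
→ *kulJ* is ON in A.
Condition B:
Melibiose is absent, so GorG is active.
Citrulline is present, so DovU is inactive.
With no repressor bound, *sibK* is transcribed.
So SibK is produced and active.
Itaconate is present, so CilT is inactive.
With no repressor bound, *orvS* is transcribed.
So OrvS is produced and active.
With repressor OrvS bound, *kulJ* is not transcribed.
→ *kulJ* is OFF in B.

A only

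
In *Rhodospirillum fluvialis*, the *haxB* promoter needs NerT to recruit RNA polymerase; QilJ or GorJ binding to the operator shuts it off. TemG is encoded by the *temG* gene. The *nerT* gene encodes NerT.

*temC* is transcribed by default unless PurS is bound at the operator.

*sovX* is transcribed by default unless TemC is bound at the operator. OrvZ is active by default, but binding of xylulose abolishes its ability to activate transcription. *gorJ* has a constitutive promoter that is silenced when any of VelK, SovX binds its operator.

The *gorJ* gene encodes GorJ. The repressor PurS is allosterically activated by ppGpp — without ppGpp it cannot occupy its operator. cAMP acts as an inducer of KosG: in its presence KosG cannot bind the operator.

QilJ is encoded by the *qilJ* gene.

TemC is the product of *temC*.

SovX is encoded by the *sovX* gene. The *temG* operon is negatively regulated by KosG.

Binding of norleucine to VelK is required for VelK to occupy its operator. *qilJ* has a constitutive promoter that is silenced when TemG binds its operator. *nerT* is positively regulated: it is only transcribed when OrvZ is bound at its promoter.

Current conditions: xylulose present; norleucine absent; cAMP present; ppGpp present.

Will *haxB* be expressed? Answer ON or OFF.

cAMP is present, so KosG is inactive.
With no repressor bound, *temG* is transcribed.
So TemG is produced and active.
With repressor TemG bound, *qilJ* is not transcribed.
So QilJ is not produced.
Xylulose is present, so OrvZ is inactive.
Required activator OrvZ is absent, so *nerT* is not transcribed.
So NerT is not produced.
Norleucine is absent, so VelK is inactive.
ppGpp is present, so PurS is active.
With repressor PurS bound, *temC* is not transcribed.
So TemC is not produced.
With no repressor bound, *sovX* is transcribed.
So SovX is produced and active.
With repressor SovX bound, *gorJ* is not transcribed.
So GorJ is not produced.
Required activator NerT is absent, so *haxB* is not transcribed.

OFF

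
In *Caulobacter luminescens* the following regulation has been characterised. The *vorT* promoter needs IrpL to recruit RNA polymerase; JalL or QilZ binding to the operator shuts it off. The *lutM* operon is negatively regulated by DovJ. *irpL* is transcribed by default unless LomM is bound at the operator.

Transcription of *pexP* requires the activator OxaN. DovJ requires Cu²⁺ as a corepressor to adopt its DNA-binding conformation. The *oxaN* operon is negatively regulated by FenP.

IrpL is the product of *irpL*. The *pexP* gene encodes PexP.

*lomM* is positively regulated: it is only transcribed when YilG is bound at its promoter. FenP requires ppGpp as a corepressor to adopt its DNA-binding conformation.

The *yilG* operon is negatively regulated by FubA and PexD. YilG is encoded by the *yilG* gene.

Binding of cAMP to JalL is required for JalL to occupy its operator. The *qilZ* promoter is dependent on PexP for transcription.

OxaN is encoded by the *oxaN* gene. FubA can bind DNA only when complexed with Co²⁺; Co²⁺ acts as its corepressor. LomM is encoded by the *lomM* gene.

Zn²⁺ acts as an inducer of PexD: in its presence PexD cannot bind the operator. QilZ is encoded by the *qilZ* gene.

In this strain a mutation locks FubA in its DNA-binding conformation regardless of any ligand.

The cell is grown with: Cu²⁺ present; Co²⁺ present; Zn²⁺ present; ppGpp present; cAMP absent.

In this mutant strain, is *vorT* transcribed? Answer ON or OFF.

ON

cAMP is absent, so JalL is inactive.
ppGpp is present, so FenP is active.
With repressor FenP bound, *oxaN* is not transcribed.
So OxaN is not produced.
Required activator OxaN is absent, so *pexP* is not transcribed.
So PexP is not produced.
Required activator PexP is absent, so *qilZ* is not transcribed.
So QilZ is not produced.
FubA is constitutively active in this strain.
Zn²⁺ is present, so PexD is inactive.
With repressor FubA bound, *yilG* is not transcribed.
So YilG is not produced.
Required activator YilG is absent, so *lomM* is not transcribed.
So LomM is not produced.
With no repressor bound, *irpL* is transcribed.
So IrpL is produced and active.
No repressor is bound and IrpL is active, so *vorT* is transcribed.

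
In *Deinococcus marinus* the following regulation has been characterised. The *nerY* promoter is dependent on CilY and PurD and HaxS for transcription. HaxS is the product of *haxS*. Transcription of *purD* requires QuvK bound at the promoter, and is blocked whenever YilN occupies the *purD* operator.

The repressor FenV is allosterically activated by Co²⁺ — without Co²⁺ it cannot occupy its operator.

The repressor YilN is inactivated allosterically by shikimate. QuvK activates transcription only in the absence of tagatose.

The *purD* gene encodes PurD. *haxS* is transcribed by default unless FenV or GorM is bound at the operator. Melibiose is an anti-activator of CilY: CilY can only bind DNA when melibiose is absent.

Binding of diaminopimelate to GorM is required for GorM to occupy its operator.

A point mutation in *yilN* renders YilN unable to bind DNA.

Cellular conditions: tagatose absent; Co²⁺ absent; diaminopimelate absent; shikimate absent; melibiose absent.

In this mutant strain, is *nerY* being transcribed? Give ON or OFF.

ON

Melibiose is absent, so CilY is active.
Tagatose is absent, so QuvK is active.
YilN is non-functional in this strain, so it has no effect.
No repressor is bound and QuvK is active, so *purD* is transcribed.
So PurD is produced and active.
Co²⁺ is absent, so FenV is inactive.
Diaminopimelate is absent, so GorM is inactive.
With no repressor bound, *haxS* is transcribed.
So HaxS is produced and active.
No repressor is bound and CilY and PurD and HaxS are active, so *nerY* is transcribed.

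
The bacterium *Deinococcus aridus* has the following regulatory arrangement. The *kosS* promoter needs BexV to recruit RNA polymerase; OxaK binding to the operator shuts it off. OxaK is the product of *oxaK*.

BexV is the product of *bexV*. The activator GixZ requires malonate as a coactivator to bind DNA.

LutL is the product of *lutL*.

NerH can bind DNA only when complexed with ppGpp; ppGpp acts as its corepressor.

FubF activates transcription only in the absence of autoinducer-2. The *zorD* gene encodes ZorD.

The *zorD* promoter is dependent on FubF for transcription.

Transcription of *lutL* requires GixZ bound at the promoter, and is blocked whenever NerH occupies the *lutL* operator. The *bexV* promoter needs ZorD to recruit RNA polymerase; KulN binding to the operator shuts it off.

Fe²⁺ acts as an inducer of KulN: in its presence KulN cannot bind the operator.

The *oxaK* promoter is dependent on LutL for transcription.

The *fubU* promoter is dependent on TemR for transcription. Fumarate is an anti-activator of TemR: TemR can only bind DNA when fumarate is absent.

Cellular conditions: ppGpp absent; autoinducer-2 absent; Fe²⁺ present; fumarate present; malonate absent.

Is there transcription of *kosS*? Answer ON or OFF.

ON

Malonate is absent, so GixZ is inactive.
ppGpp is absent, so NerH is inactive.
Required activator GixZ is absent, so *lutL* is not transcribed.
So LutL is not produced.
Required activator LutL is absent, so *oxaK* is not transcribed.
So OxaK is not produced.
Autoinducer-2 is absent, so FubF is active.
No repressor is bound and FubF is active, so *zorD* is transcribed.
So ZorD is produced and active.
Fe²⁺ is present, so KulN is inactive.
No repressor is bound and ZorD is active, so *bexV* is transcribed.
So BexV is produced and active.
No repressor is bound and BexV is active, so *kosS* is transcribed.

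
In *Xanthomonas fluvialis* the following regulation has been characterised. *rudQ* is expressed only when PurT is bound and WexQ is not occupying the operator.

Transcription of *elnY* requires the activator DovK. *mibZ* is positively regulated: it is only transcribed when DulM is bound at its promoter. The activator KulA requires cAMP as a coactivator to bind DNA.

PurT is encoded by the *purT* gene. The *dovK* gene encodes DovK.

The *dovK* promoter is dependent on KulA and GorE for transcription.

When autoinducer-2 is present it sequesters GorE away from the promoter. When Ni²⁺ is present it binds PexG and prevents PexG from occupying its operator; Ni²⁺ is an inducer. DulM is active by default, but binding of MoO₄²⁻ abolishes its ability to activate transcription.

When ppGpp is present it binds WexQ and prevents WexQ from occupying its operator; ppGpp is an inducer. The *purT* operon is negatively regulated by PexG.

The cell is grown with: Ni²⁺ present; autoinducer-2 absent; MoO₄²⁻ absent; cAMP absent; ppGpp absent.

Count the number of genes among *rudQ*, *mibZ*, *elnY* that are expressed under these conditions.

1

Ni²⁺ is present, so PexG is inactive.
With no repressor bound, *purT* is transcribed.
So PurT is produced and active.
ppGpp is absent, so WexQ is active.
With repressor WexQ bound, *rudQ* is not transcribed.
→ *rudQ* is OFF.
MoO₄²⁻ is absent, so DulM is active.
No repressor is bound and DulM is active, so *mibZ* is transcribed.
→ *mibZ* is ON.
cAMP is absent, so KulA is inactive.
Autoinducer-2 is absent, so GorE is active.
Required activator KulA is absent, so *dovK* is not transcribed.
So DovK is not produced.
Required activator DovK is absent, so *elnY* is not transcribed.
→ *elnY* is OFF.
1 of the 3 genes is transcribed.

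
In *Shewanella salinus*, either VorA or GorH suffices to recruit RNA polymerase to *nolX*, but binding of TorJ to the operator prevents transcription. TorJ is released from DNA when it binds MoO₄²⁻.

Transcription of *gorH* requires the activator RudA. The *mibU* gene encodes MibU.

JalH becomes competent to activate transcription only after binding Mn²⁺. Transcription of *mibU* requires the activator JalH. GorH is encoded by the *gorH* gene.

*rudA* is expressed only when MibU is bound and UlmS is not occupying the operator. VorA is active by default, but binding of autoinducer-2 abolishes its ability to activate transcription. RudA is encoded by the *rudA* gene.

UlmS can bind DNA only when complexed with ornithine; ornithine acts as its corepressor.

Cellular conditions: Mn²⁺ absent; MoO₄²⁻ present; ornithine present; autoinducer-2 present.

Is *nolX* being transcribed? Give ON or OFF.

Autoinducer-2 is present, so VorA is inactive.
MoO₄²⁻ is present, so TorJ is inactive.
Ornithine is present, so UlmS is active.
Mn²⁺ is absent, so JalH is inactive.
Required activator JalH is absent, so *mibU* is not transcribed.
So MibU is not produced.
With repressor UlmS bound, *rudA* is not transcribed.
So RudA is not produced.
Required activator RudA is absent, so *gorH* is not transcribed.
So GorH is not produced.
No activator is available at the *nolX* promoter, so *nolX* is not transcribed.

OFF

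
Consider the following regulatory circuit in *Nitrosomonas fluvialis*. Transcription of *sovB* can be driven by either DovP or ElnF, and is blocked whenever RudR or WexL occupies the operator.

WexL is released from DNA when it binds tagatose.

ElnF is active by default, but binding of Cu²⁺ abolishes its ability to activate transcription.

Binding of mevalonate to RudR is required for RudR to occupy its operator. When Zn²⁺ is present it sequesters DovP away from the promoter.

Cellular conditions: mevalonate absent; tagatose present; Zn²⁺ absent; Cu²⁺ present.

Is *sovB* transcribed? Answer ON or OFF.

Mevalonate is absent, so RudR is inactive.
Zn²⁺ is absent, so DovP is active.
Tagatose is present, so WexL is inactive.
Cu²⁺ is present, so ElnF is inactive.
Activator DovP is present, so *sovB* is transcribed.

ON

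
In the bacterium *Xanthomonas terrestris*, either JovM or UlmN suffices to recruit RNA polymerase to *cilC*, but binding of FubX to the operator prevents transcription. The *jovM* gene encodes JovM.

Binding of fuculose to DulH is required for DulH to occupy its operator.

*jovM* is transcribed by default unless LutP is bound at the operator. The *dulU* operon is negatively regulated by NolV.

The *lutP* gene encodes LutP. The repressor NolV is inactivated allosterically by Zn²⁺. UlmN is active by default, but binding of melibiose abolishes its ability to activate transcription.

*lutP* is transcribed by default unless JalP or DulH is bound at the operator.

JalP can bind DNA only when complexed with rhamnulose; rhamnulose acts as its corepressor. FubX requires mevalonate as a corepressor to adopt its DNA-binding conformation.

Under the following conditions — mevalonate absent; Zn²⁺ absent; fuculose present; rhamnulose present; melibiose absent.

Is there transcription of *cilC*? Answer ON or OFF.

ON

Rhamnulose is present, so JalP is active.
Fuculose is present, so DulH is active.
With repressor JalP bound, *lutP* is not transcribed.
So LutP is not produced.
With no repressor bound, *jovM* is transcribed.
So JovM is produced and active.
Mevalonate is absent, so FubX is inactive.
Melibiose is absent, so UlmN is active.
Activator JovM is present, so *cilC* is transcribed.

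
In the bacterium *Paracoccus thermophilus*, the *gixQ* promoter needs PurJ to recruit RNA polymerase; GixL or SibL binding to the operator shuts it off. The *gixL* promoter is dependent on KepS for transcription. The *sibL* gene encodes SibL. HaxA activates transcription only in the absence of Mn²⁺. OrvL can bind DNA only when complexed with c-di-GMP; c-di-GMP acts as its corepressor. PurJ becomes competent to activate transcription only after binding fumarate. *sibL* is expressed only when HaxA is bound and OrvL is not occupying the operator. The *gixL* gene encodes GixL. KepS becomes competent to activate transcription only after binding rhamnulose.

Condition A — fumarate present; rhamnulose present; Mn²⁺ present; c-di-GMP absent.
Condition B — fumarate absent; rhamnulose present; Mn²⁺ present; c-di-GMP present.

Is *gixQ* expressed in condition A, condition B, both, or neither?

neither

Condition A:
Fumarate is present, so PurJ is active.
Rhamnulose is present, so KepS is active.
No repressor is bound and KepS is active, so *gixL* is transcribed.
So GixL is produced and active.
Mn²⁺ is present, so HaxA is inactive.
c-di-GMP is absent, so OrvL is inactive.
Required activator HaxA is absent, so *sibL* is not transcribed.
So SibL is not produced.
With repressor GixL bound, *gixQ* is not transcribed.
→ *gixQ* is OFF in A.
Condition B:
Fumarate is absent, so PurJ is inactive.
Rhamnulose is present, so KepS is active.
No repressor is bound and KepS is active, so *gixL* is transcribed.
So GixL is produced and active.
Mn²⁺ is present, so HaxA is inactive.
c-di-GMP is present, so OrvL is active.
With repressor OrvL bound, *sibL* is not transcribed.
So SibL is not produced.
With repressor GixL bound, *gixQ* is not transcribed.
→ *gixQ* is OFF in B.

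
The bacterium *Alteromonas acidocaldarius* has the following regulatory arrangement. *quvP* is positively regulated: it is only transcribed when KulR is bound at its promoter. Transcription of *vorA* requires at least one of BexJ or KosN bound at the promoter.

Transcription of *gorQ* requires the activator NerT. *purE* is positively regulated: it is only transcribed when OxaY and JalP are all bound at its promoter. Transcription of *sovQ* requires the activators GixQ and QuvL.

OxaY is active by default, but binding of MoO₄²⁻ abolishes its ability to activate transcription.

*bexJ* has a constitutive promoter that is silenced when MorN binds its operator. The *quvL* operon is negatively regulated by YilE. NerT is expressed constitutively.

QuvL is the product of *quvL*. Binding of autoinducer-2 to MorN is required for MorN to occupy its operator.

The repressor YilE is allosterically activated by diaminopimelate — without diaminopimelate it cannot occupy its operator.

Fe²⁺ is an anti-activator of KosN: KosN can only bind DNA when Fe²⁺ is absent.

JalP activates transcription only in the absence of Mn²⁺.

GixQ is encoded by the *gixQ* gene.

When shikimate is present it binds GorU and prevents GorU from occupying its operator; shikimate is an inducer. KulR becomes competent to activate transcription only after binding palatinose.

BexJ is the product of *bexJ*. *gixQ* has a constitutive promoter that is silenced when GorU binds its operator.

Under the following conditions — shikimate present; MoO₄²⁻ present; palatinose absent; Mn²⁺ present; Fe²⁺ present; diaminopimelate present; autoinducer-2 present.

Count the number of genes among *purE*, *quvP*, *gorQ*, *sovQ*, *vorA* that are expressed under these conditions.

MoO₄²⁻ is present, so OxaY is inactive.
Mn²⁺ is present, so JalP is inactive.
Required activator OxaY is absent, so *purE* is not transcribed.
→ *purE* is OFF.
Palatinose is absent, so KulR is inactive.
Required activator KulR is absent, so *quvP* is not transcribed.
→ *quvP* is OFF.
NerT is produced constitutively and is active.
No repressor is bound and NerT is active, so *gorQ* is transcribed.
→ *gorQ* is ON.
Shikimate is present, so GorU is inactive.
With no repressor bound, *gixQ* is transcribed.
So GixQ is produced and active.
Diaminopimelate is present, so YilE is active.
With repressor YilE bound, *quvL* is not transcribed.
So QuvL is not produced.
Required activator QuvL is absent, so *sovQ* is not transcribed.
→ *sovQ* is OFF.
Autoinducer-2 is present, so MorN is active.
With repressor MorN bound, *bexJ* is not transcribed.
So BexJ is not produced.
Fe²⁺ is present, so KosN is inactive.
No activator is available at the *vorA* promoter, so *vorA* is not transcribed.
→ *vorA* is OFF.
1 of the 5 genes is transcribed.

1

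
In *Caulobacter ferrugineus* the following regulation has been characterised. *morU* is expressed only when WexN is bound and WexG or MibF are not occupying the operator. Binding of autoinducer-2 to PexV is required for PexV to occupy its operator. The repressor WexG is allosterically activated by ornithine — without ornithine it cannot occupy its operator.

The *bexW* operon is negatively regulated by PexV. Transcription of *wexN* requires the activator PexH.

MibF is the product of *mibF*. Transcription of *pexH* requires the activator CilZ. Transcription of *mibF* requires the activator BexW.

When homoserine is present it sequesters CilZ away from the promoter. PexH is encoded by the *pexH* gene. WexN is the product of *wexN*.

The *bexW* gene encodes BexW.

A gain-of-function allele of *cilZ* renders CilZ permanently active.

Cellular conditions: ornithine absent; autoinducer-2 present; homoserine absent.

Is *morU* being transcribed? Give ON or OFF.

CilZ is constitutively active in this strain.
No repressor is bound and CilZ is active, so *pexH* is transcribed.
So PexH is produced and active.
No repressor is bound and PexH is active, so *wexN* is transcribed.
So WexN is produced and active.
Ornithine is absent, so WexG is inactive.
Autoinducer-2 is present, so PexV is active.
With repressor PexV bound, *bexW* is not transcribed.
So BexW is not produced.
Required activator BexW is absent, so *mibF* is not transcribed.
So MibF is not produced.
No repressor is bound and WexN is active, so *morU* is transcribed.

ON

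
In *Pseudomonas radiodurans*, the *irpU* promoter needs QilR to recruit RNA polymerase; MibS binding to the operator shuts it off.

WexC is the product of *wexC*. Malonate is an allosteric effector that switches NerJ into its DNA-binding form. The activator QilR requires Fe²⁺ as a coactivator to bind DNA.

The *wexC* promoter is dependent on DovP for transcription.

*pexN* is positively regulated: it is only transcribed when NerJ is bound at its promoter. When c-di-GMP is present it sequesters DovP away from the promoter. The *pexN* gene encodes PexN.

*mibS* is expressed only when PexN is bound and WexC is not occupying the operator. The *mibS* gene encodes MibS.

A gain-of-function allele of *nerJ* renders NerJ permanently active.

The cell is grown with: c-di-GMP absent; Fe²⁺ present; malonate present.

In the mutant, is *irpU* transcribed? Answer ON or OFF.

ON

Fe²⁺ is present, so QilR is active.
NerJ is constitutively active in this strain.
No repressor is bound and NerJ is active, so *pexN* is transcribed.
So PexN is produced and active.
c-di-GMP is absent, so DovP is active.
No repressor is bound and DovP is active, so *wexC* is transcribed.
So WexC is produced and active.
With repressor WexC bound, *mibS* is not transcribed.
So MibS is not produced.
No repressor is bound and QilR is active, so *irpU* is transcribed.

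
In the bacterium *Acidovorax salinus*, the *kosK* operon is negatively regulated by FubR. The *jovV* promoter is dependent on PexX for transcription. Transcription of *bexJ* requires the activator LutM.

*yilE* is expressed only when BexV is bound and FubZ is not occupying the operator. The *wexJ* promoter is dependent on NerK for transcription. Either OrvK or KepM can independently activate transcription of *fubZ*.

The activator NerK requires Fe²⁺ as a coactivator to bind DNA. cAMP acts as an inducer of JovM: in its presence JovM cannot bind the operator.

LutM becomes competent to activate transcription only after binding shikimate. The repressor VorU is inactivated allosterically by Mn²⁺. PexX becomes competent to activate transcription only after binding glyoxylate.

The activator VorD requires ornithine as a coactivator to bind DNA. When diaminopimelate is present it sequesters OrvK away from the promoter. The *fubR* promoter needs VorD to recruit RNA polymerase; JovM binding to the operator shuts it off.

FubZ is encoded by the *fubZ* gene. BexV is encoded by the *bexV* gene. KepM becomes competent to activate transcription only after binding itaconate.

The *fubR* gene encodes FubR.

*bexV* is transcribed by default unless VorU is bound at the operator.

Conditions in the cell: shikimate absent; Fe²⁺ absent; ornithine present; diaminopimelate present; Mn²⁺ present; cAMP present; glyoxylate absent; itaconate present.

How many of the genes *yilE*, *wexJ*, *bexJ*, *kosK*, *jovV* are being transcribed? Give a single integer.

0

Diaminopimelate is present, so OrvK is inactive.
Itaconate is present, so KepM is active.
Activator KepM is present, so *fubZ* is transcribed.
So FubZ is produced and active.
Mn²⁺ is present, so VorU is inactive.
With no repressor bound, *bexV* is transcribed.
So BexV is produced and active.
With repressor FubZ bound, *yilE* is not transcribed.
→ *yilE* is OFF.
Fe²⁺ is absent, so NerK is inactive.
Required activator NerK is absent, so *wexJ* is not transcribed.
→ *wexJ* is OFF.
Shikimate is absent, so LutM is inactive.
Required activator LutM is absent, so *bexJ* is not transcribed.
→ *bexJ* is OFF.
cAMP is present, so JovM is inactive.
Ornithine is present, so VorD is active.
No repressor is bound and VorD is active, so *fubR* is transcribed.
So FubR is produced and active.
With repressor FubR bound, *kosK* is not transcribed.
→ *kosK* is OFF.
Glyoxylate is absent, so PexX is inactive.
Required activator PexX is absent, so *jovV* is not transcribed.
→ *jovV* is OFF.
0 of the 5 genes are transcribed.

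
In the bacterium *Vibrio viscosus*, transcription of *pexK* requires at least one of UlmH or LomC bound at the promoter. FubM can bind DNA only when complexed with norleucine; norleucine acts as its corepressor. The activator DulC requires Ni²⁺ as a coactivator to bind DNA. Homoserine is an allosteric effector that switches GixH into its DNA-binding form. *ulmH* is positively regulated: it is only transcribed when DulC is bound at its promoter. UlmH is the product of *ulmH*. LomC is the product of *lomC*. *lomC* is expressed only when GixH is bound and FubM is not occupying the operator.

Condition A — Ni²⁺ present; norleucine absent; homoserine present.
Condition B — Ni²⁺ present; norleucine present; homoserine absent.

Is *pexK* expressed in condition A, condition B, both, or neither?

Condition A:
Ni²⁺ is present, so DulC is active.
No repressor is bound and DulC is active, so *ulmH* is transcribed.
So UlmH is produced and active.
Norleucine is absent, so FubM is inactive.
Homoserine is present, so GixH is active.
No repressor is bound and GixH is active, so *lomC* is transcribed.
So LomC is produced and active.
Activator UlmH is present, so *pexK* is transcribed.
→ *pexK* is ON in A.
Condition B:
Ni²⁺ is present, so DulC is active.
No repressor is bound and DulC is active, so *ulmH* is transcribed.
So UlmH is produced and active.
Norleucine is present, so FubM is active.
Homoserine is absent, so GixH is inactive.
With repressor FubM bound, *lomC* is not transcribed.
So LomC is not produced.
Activator UlmH is present, so *pexK* is transcribed.
→ *pexK* is ON in B.

both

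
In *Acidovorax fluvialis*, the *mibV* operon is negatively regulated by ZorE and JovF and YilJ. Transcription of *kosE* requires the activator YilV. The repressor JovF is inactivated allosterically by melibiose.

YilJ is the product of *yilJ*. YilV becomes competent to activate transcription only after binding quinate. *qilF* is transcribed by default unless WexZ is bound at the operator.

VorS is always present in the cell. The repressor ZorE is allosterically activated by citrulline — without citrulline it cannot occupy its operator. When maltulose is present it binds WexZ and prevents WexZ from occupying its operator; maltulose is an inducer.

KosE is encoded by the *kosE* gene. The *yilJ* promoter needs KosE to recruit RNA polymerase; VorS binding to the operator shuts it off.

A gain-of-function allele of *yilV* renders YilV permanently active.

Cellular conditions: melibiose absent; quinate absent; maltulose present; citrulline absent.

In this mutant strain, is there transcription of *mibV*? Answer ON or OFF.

Citrulline is absent, so ZorE is inactive.
Melibiose is absent, so JovF is active.
YilV is constitutively active in this strain.
No repressor is bound and YilV is active, so *kosE* is transcribed.
So KosE is produced and active.
VorS is produced constitutively and is active.
With repressor VorS bound, *yilJ* is not transcribed.
So YilJ is not produced.
With repressor JovF bound, *mibV* is not transcribed.

OFF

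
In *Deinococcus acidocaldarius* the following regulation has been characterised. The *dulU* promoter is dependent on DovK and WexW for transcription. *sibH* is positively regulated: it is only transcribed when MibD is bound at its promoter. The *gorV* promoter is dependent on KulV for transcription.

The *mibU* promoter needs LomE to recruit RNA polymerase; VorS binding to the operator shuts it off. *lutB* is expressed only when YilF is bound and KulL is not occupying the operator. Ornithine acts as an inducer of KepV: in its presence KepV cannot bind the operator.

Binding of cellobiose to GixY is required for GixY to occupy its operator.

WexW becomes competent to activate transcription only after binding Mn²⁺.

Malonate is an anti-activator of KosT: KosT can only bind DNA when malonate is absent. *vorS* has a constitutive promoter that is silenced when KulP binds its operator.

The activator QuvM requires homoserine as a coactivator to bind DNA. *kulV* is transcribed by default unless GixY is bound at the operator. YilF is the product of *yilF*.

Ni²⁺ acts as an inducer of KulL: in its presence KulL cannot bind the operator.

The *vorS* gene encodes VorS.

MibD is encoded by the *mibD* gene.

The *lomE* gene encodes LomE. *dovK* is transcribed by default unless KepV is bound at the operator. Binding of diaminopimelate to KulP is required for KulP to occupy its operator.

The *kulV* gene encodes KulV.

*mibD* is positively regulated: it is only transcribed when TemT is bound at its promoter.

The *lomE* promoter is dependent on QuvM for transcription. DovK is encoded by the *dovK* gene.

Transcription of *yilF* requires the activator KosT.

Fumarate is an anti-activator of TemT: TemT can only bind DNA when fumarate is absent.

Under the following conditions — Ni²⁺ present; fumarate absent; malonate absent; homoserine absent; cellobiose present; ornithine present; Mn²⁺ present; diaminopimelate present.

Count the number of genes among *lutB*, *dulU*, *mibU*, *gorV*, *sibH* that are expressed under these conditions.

3

Malonate is absent, so KosT is active.
No repressor is bound and KosT is active, so *yilF* is transcribed.
So YilF is produced and active.
Ni²⁺ is present, so KulL is inactive.
No repressor is bound and YilF is active, so *lutB* is transcribed.
→ *lutB* is ON.
Ornithine is present, so KepV is inactive.
With no repressor bound, *dovK* is transcribed.
So DovK is produced and active.
Mn²⁺ is present, so WexW is active.
No repressor is bound and DovK and WexW are active, so *dulU* is transcribed.
→ *dulU* is ON.
Diaminopimelate is present, so KulP is active.
With repressor KulP bound, *vorS* is not transcribed.
So VorS is not produced.
Homoserine is absent, so QuvM is inactive.
Required activator QuvM is absent, so *lomE* is not transcribed.
So LomE is not produced.
Required activator LomE is absent, so *mibU* is not transcribed.
→ *mibU* is OFF.
Cellobiose is present, so GixY is active.
With repressor GixY bound, *kulV* is not transcribed.
So KulV is not produced.
Required activator KulV is absent, so *gorV* is not transcribed.
→ *gorV* is OFF.
Fumarate is absent, so TemT is active.
No repressor is bound and TemT is active, so *mibD* is transcribed.
So MibD is produced and active.
No repressor is bound and MibD is active, so *sibH* is transcribed.
→ *sibH* is ON.
3 of the 5 genes are transcribed.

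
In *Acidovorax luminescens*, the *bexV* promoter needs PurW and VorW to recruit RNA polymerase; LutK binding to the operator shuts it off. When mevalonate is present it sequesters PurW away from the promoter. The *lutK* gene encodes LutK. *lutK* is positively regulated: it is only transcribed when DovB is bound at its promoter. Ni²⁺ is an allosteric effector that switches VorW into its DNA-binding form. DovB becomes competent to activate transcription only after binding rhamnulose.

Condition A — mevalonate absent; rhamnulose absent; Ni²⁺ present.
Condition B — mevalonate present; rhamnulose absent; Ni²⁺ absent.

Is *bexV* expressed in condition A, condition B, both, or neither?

A only

Condition A:
Mevalonate is absent, so PurW is active.
Rhamnulose is absent, so DovB is inactive.
Required activator DovB is absent, so *lutK* is not transcribed.
So LutK is not produced.
Ni²⁺ is present, so VorW is active.
No repressor is bound and PurW and VorW are active, so *bexV* is transcribed.
→ *bexV* is ON in A.
Condition B:
Mevalonate is present, so PurW is inactive.
Rhamnulose is absent, so DovB is inactive.
Required activator DovB is absent, so *lutK* is not transcribed.
So LutK is not produced.
Ni²⁺ is absent, so VorW is inactive.
Required activator PurW is absent, so *bexV* is not transcribed.
→ *bexV* is OFF in B.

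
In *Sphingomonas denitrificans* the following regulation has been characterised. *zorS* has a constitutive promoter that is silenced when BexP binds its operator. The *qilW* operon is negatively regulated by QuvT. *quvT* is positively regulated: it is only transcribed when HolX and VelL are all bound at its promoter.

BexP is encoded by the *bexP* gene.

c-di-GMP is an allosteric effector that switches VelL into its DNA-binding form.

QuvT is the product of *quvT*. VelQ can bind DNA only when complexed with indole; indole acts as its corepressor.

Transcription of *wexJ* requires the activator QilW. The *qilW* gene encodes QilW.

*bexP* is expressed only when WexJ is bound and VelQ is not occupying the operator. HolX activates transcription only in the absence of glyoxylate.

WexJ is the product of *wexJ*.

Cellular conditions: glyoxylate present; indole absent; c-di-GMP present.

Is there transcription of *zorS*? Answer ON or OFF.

OFF

Glyoxylate is present, so HolX is inactive.
c-di-GMP is present, so VelL is active.
Required activator HolX is absent, so *quvT* is not transcribed.
So QuvT is not produced.
With no repressor bound, *qilW* is transcribed.
So QilW is produced and active.
No repressor is bound and QilW is active, so *wexJ* is transcribed.
So WexJ is produced and active.
Indole is absent, so VelQ is inactive.
No repressor is bound and WexJ is active, so *bexP* is transcribed.
So BexP is produced and active.
With repressor BexP bound, *zorS* is not transcribed.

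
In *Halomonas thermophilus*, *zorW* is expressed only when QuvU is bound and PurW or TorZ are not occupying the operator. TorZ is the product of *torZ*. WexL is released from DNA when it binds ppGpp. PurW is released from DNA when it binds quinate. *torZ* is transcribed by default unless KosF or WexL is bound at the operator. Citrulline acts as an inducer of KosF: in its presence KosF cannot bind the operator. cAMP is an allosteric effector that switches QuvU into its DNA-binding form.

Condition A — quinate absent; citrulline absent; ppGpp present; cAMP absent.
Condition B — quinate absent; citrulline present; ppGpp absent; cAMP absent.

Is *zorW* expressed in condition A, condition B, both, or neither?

neither

Condition A:
Quinate is absent, so PurW is active.
Citrulline is absent, so KosF is active.
ppGpp is present, so WexL is inactive.
With repressor KosF bound, *torZ* is not transcribed.
So TorZ is not produced.
cAMP is absent, so QuvU is inactive.
With repressor PurW bound, *zorW* is not transcribed.
→ *zorW* is OFF in A.
Condition B:
Quinate is absent, so PurW is active.
Citrulline is present, so KosF is inactive.
ppGpp is absent, so WexL is active.
With repressor WexL bound, *torZ* is not transcribed.
So TorZ is not produced.
cAMP is absent, so QuvU is inactive.
With repressor PurW bound, *zorW* is not transcribed.
→ *zorW* is OFF in B.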